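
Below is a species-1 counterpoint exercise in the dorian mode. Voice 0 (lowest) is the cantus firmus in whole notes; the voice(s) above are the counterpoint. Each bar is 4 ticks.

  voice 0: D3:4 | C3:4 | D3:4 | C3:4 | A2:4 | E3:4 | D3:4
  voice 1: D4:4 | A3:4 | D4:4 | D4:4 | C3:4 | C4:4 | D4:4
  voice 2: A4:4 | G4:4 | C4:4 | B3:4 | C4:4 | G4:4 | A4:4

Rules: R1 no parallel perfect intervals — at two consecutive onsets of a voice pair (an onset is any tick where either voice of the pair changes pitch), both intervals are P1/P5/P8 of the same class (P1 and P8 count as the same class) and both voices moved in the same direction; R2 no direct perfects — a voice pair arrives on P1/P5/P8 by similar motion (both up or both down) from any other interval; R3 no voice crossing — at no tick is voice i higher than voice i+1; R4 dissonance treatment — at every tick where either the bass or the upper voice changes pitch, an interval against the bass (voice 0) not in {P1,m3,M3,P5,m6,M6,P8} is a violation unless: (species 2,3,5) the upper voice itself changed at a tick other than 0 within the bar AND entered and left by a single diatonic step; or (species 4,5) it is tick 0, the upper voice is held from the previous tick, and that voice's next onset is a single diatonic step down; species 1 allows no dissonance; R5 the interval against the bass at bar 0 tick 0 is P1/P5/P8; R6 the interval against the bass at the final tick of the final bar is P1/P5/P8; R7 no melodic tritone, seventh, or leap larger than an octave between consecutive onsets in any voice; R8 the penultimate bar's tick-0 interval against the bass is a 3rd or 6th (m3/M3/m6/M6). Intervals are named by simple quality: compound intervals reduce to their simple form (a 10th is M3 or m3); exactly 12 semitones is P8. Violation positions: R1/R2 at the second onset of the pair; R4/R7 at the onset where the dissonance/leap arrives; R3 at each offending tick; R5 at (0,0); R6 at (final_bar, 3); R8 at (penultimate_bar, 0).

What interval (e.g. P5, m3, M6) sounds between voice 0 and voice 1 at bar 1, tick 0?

M6

voice 0=C3 voice 1=A3 -> M6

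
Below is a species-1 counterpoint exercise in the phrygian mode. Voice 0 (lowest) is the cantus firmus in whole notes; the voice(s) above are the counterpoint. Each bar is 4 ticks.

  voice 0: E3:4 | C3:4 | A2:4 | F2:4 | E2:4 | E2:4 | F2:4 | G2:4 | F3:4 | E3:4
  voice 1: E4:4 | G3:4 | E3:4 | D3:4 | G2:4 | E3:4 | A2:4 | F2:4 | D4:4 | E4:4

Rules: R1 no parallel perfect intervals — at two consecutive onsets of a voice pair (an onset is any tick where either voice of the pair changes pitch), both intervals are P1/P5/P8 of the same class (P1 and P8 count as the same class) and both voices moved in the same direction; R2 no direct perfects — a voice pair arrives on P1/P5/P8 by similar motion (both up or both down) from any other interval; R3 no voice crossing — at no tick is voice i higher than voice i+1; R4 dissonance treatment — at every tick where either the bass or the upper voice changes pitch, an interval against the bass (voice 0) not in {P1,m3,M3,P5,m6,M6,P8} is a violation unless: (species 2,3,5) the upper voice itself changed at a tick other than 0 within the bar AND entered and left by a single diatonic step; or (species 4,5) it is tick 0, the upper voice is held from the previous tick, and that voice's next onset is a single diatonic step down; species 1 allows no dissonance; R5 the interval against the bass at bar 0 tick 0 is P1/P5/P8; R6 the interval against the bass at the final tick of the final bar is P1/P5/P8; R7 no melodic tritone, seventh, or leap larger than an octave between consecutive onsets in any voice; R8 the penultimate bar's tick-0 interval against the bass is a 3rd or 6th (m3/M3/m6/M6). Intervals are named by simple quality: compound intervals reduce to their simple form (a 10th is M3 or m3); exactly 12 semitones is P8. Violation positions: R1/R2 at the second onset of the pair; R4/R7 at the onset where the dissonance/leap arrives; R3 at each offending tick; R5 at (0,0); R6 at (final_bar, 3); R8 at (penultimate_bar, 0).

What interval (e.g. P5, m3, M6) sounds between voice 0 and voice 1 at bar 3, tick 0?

M6

voice 0=F2 voice 1=D3 -> M6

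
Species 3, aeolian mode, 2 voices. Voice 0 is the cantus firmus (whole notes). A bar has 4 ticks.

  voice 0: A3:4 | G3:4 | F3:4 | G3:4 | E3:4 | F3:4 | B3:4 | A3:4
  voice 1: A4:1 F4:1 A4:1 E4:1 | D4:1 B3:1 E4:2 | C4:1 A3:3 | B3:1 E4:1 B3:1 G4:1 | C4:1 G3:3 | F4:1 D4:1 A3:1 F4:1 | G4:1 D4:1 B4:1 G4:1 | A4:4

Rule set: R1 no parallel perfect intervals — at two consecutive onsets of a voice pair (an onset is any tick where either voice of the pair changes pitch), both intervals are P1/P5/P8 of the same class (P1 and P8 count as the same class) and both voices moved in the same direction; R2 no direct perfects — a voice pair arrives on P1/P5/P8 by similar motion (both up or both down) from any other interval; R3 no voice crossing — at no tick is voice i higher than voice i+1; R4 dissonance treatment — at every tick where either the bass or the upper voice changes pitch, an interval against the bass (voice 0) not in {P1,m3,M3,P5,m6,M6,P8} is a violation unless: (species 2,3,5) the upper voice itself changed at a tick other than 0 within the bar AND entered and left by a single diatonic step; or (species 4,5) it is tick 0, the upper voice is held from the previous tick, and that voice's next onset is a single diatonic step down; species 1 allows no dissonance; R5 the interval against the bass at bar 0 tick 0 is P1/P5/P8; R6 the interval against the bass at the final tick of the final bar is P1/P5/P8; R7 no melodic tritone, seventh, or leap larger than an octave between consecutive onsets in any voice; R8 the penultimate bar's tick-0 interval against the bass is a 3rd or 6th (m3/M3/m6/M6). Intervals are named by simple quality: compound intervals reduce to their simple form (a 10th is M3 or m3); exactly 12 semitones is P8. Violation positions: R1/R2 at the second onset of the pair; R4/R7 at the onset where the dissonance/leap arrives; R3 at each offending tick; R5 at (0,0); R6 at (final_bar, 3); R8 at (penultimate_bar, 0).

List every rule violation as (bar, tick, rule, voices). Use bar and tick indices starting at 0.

bar 0: v0=A3 v1=A4 downbeat P8
bar 1: v0=G3 v1=D4 downbeat P5
bar 2: v0=F3 v1=C4 downbeat P5
bar 3: v0=G3 v1=B3 downbeat M3
bar 4: v0=E3 v1=C4 downbeat m6
bar 5: v0=F3 v1=F4 downbeat P8
bar 6: v0=B3 v1=G4 downbeat m6
bar 7: v0=A3 v1=A4 downbeat P8
  -> R1 @ bar 1 tick 0 v(0, 1): A3/E4 P5 -> G3/D4 P5 similar
  -> R2 @ bar 2 tick 0 v(0, 1): G3/E4 M6 -> F3/C4 P5 similar
  -> R2 @ bar 5 tick 0 v(0, 1): E3/G3 m3 -> F3/F4 P8 similar
  -> R7 @ bar 5 tick 0 v(1,): G3->F4 leap 10st
  -> R7 @ bar 6 tick 0 v(0,): F3->B3 leap 6st

(1, 0, R1, (0, 1))
(2, 0, R2, (0, 1))
(5, 0, R2, (0, 1))
(5, 0, R7, (1,))
(6, 0, R7, (0,))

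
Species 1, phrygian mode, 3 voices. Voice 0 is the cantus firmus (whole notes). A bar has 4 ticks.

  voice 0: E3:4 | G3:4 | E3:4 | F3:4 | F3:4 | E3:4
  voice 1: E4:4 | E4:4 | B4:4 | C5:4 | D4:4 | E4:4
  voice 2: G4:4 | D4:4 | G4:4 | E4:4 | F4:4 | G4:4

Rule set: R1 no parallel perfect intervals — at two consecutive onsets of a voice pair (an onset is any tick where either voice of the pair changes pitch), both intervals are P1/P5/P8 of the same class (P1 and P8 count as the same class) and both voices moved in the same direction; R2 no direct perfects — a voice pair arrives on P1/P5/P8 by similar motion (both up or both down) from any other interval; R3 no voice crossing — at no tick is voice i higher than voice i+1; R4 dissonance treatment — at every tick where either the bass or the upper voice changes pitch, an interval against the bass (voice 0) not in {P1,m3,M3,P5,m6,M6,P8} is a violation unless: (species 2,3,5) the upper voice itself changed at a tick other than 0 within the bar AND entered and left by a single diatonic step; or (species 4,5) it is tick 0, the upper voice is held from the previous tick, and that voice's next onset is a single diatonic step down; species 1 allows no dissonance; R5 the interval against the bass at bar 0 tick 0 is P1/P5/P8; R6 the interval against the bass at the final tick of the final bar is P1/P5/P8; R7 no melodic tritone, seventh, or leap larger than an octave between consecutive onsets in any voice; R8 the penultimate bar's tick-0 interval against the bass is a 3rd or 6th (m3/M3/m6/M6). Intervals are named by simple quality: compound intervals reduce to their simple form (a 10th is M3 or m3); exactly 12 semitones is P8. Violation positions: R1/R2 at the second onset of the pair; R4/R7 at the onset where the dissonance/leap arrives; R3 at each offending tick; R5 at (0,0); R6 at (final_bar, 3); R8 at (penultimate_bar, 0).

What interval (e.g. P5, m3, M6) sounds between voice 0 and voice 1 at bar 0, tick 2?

P8

voice 0=E3 voice 1=E4 -> P8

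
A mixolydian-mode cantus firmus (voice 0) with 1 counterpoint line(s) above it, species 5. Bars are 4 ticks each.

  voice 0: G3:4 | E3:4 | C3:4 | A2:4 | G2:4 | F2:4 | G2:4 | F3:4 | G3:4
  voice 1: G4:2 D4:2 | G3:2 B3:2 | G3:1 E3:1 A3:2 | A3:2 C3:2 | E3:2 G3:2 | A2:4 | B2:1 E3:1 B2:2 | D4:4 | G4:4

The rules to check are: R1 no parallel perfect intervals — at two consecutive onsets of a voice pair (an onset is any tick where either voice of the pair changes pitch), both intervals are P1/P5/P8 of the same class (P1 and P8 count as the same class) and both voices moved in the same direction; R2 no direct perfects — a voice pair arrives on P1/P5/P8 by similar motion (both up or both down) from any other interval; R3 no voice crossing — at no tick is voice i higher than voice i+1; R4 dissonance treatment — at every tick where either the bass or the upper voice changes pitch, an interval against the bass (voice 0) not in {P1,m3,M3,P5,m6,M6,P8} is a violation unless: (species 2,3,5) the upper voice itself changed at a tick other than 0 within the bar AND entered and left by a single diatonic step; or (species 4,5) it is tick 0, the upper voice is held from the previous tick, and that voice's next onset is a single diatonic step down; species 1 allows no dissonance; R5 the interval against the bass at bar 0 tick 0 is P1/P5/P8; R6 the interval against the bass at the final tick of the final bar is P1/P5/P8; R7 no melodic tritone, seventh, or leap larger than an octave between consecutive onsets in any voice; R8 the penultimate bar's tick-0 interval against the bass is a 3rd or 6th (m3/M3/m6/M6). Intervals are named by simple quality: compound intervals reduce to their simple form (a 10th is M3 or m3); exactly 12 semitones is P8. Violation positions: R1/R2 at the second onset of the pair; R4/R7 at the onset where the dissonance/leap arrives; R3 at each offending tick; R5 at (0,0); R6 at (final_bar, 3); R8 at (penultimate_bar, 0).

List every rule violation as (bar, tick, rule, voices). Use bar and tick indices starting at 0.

(2, 0, R1, (0, 1))
(5, 0, R7, (1,))
(7, 0, R7, (0,))
(7, 0, R7, (1,))
(8, 0, R2, (0, 1))

bar 0: v0=G3 v1=G4 downbeat P8
bar 1: v0=E3 v1=G3 downbeat m3
bar 2: v0=C3 v1=G3 downbeat P5
bar 3: v0=A2 v1=A3 downbeat P8
bar 4: v0=G2 v1=E3 downbeat M6
bar 5: v0=F2 v1=A2 downbeat M3
bar 6: v0=G2 v1=B2 downbeat M3
bar 7: v0=F3 v1=D4 downbeat M6
bar 8: v0=G3 v1=G4 downbeat P8
  -> R1 @ bar 2 tick 0 v(0, 1): E3/B3 P5 -> C3/G3 P5 similar
  -> R7 @ bar 5 tick 0 v(1,): G3->A2 leap 10st
  -> R7 @ bar 7 tick 0 v(0,): G2->F3 leap 10st
  -> R7 @ bar 7 tick 0 v(1,): B2->D4 leap 15st
  -> R2 @ bar 8 tick 0 v(0, 1): F3/D4 M6 -> G3/G4 P8 similar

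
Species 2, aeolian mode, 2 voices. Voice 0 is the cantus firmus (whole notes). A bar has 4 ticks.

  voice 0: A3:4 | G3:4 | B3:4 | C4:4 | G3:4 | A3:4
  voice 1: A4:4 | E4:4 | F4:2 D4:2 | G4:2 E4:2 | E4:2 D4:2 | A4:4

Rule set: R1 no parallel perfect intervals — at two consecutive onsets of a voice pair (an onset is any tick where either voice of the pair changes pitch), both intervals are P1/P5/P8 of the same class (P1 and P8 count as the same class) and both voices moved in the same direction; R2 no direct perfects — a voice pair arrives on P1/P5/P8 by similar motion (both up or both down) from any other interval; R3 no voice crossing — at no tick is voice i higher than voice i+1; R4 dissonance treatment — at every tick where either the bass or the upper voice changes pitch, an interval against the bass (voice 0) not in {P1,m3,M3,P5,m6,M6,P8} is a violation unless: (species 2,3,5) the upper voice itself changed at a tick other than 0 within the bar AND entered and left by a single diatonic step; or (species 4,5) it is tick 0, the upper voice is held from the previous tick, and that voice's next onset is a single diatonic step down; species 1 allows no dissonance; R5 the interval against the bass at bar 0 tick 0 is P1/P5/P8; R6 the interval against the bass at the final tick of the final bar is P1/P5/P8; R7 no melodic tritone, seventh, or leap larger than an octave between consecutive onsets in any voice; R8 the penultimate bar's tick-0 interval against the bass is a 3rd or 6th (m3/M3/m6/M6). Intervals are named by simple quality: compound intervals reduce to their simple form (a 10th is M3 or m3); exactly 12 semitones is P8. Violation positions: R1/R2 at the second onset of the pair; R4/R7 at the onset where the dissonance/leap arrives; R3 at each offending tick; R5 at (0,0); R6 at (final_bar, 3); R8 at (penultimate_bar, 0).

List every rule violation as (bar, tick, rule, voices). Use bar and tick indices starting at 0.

bar 0: v0=A3 v1=A4 downbeat P8
bar 1: v0=G3 v1=E4 downbeat M6
bar 2: v0=B3 v1=F4 downbeat TT
bar 3: v0=C4 v1=G4 downbeat P5
bar 4: v0=G3 v1=E4 downbeat M6
bar 5: v0=A3 v1=A4 downbeat P8
  -> R4 @ bar 2 tick 0 v(0, 1): B3/F4 TT untreated
  -> R2 @ bar 3 tick 0 v(0, 1): B3/D4 m3 -> C4/G4 P5 similar
  -> R2 @ bar 5 tick 0 v(0, 1): G3/D4 P5 -> A3/A4 P8 similar

(2, 0, R4, (0, 1))
(3, 0, R2, (0, 1))
(5, 0, R2, (0, 1))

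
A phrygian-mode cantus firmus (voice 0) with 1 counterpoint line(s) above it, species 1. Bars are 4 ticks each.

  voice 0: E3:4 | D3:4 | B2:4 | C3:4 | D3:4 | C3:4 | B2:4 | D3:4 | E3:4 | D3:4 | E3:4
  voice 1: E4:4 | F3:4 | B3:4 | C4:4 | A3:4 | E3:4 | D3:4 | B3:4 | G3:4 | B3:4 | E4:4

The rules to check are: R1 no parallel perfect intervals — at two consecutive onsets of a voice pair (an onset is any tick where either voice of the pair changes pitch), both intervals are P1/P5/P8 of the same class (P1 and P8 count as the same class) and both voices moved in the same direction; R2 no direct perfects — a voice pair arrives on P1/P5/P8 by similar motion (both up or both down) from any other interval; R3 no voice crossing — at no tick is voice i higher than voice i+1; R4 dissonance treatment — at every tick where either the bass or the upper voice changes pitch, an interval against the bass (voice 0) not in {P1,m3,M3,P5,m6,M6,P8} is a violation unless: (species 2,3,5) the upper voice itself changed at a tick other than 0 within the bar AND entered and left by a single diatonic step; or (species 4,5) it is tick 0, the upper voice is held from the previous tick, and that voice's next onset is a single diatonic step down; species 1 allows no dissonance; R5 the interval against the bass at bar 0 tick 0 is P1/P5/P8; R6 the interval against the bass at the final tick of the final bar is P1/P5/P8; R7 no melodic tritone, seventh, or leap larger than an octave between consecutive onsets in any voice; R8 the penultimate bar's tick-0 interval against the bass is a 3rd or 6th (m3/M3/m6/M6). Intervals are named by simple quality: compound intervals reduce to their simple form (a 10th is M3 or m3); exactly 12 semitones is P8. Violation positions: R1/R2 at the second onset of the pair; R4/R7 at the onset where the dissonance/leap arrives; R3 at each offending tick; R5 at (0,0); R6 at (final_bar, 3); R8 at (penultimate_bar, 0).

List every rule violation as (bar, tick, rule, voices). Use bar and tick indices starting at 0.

bar 0: v0=E3 v1=E4 downbeat P8
bar 1: v0=D3 v1=F3 downbeat m3
bar 2: v0=B2 v1=B3 downbeat P8
bar 3: v0=C3 v1=C4 downbeat P8
bar 4: v0=D3 v1=A3 downbeat P5
bar 5: v0=C3 v1=E3 downbeat M3
bar 6: v0=B2 v1=D3 downbeat m3
bar 7: v0=D3 v1=B3 downbeat M6
bar 8: v0=E3 v1=G3 downbeat m3
bar 9: v0=D3 v1=B3 downbeat M6
bar 10: v0=E3 v1=E4 downbeat P8
  -> R7 @ bar 1 tick 0 v(1,): E4->F3 leap 11st
  -> R7 @ bar 2 tick 0 v(1,): F3->B3 leap 6st
  -> R1 @ bar 3 tick 0 v(0, 1): B2/B3 P8 -> C3/C4 P8 similar
  -> R2 @ bar 10 tick 0 v(0, 1): D3/B3 M6 -> E3/E4 P8 similar

(1, 0, R7, (1,))
(2, 0, R7, (1,))
(3, 0, R1, (0, 1))
(10, 0, R2, (0, 1))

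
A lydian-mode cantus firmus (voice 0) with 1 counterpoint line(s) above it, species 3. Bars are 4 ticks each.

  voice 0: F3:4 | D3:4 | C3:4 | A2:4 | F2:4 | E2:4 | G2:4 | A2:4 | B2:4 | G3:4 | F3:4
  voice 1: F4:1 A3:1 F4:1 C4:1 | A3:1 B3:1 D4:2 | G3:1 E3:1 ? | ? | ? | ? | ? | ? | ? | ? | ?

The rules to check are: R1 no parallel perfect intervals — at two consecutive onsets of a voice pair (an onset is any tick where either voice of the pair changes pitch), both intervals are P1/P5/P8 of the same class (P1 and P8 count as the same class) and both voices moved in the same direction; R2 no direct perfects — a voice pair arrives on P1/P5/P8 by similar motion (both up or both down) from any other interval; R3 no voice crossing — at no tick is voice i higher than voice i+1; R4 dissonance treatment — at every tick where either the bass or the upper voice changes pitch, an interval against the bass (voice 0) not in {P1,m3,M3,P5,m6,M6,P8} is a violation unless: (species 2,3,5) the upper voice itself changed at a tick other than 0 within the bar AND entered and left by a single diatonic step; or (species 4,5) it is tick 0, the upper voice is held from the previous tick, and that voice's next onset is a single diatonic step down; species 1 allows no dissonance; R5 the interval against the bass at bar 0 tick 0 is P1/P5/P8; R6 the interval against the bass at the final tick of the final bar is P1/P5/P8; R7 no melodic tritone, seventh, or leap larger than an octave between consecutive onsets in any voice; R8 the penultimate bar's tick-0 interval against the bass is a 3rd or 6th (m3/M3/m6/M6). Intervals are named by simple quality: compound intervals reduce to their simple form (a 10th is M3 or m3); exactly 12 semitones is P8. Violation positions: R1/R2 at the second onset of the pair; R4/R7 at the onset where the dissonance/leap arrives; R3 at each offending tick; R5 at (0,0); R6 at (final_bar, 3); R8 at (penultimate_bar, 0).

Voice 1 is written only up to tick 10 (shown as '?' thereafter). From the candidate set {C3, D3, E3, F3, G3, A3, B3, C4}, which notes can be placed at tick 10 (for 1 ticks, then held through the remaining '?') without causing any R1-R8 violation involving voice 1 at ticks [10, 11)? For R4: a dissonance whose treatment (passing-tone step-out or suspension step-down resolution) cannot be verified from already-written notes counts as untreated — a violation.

{A3, C3, C4, E3, G3}

C3: legal
D3: violates R4
E3: legal
F3: violates R4
G3: legal
A3: legal
B3: violates R4
C4: legal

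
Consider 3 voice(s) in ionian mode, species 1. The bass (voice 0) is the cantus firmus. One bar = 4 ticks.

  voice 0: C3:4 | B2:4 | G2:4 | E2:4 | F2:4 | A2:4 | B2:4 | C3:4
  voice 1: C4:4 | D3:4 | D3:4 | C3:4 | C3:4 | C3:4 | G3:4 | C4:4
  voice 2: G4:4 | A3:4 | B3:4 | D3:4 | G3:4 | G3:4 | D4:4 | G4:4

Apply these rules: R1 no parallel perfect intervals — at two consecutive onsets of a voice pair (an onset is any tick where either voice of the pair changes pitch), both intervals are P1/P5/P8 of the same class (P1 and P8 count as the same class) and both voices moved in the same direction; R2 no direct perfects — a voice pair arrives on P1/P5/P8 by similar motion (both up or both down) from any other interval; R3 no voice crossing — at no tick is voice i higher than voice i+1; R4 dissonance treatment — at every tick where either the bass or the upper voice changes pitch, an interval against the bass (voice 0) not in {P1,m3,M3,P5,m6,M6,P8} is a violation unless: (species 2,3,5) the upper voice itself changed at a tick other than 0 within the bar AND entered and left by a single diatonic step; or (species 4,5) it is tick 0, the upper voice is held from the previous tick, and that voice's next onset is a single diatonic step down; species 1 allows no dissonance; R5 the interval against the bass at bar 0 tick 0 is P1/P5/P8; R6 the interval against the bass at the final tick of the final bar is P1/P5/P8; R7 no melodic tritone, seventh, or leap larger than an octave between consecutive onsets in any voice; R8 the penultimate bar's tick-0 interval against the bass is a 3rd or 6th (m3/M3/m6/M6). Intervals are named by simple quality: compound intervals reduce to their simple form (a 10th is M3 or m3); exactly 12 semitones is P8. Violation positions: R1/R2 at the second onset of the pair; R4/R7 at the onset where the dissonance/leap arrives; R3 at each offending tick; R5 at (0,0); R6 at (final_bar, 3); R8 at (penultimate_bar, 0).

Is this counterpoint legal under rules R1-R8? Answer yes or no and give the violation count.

bar 0: v0=C3 v1=C4 v2=G4 (P5)
bar 1: v0=B2 v1=D3 v2=A3 (m7)
bar 2: v0=G2 v1=D3 v2=B3 (M3)
bar 3: v0=E2 v1=C3 v2=D3 (m7)
bar 4: v0=F2 v1=C3 v2=G3 (M2)
bar 5: v0=A2 v1=C3 v2=G3 (m7)
bar 6: v0=B2 v1=G3 v2=D4 (m3)
bar 7: v0=C3 v1=C4 v2=G4 (P5)
  R1 @ bar1.0: C4/G4 P5 -> D3/A3 P5 similar
  R4 @ bar1.0: B2/A3 m7 untreated
  R7 @ bar1.0: C4->D3 leap 10st
  R7 @ bar1.0: G4->A3 leap 10st
  R4 @ bar3.0: E2/D3 m7 untreated
  R4 @ bar4.0: F2/G3 M2 untreated
  R4 @ bar5.0: A2/G3 m7 untreated
  R1 @ bar6.0: C3/G3 P5 -> G3/D4 P5 similar
  R1 @ bar7.0: G3/D4 P5 -> C4/G4 P5 similar
  R2 @ bar7.0: B2/G3 m6 -> C3/C4 P8 similar
  R2 @ bar7.0: B2/D4 m3 -> C3/G4 P5 similar

No (11 violations)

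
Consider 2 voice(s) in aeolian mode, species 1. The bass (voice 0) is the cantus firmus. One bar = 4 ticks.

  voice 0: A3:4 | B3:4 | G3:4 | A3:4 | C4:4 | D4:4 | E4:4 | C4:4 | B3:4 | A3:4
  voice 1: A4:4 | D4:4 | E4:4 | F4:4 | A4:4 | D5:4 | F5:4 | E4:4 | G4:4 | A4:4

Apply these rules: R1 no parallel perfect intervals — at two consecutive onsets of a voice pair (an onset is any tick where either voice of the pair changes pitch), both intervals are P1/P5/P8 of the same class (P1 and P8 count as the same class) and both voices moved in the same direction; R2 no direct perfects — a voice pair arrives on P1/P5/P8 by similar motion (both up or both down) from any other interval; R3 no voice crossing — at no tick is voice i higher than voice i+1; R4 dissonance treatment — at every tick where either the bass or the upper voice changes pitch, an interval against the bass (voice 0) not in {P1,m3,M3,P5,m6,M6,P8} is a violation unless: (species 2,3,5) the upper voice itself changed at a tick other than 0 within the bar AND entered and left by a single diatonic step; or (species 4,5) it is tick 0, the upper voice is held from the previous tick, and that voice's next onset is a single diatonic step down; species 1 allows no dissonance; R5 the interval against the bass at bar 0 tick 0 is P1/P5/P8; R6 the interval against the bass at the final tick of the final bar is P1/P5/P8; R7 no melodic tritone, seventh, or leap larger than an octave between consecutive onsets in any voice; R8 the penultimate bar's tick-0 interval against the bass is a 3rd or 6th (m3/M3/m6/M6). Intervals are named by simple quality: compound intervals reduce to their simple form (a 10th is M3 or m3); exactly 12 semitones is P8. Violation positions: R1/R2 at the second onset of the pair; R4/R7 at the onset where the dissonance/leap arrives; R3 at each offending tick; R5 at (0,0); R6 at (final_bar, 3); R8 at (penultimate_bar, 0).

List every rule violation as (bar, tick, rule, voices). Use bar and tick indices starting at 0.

bar 0: v0=A3 v1=A4 downbeat P8
bar 1: v0=B3 v1=D4 downbeat m3
bar 2: v0=G3 v1=E4 downbeat M6
bar 3: v0=A3 v1=F4 downbeat m6
bar 4: v0=C4 v1=A4 downbeat M6
bar 5: v0=D4 v1=D5 downbeat P8
bar 6: v0=E4 v1=F5 downbeat m2
bar 7: v0=C4 v1=E4 downbeat M3
bar 8: v0=B3 v1=G4 downbeat m6
bar 9: v0=A3 v1=A4 downbeat P8
  -> R2 @ bar 5 tick 0 v(0, 1): C4/A4 M6 -> D4/D5 P8 similar
  -> R4 @ bar 6 tick 0 v(0, 1): E4/F5 m2 untreated
  -> R7 @ bar 7 tick 0 v(1,): F5->E4 leap 13st

(5, 0, R2, (0, 1))
(6, 0, R4, (0, 1))
(7, 0, R7, (1,))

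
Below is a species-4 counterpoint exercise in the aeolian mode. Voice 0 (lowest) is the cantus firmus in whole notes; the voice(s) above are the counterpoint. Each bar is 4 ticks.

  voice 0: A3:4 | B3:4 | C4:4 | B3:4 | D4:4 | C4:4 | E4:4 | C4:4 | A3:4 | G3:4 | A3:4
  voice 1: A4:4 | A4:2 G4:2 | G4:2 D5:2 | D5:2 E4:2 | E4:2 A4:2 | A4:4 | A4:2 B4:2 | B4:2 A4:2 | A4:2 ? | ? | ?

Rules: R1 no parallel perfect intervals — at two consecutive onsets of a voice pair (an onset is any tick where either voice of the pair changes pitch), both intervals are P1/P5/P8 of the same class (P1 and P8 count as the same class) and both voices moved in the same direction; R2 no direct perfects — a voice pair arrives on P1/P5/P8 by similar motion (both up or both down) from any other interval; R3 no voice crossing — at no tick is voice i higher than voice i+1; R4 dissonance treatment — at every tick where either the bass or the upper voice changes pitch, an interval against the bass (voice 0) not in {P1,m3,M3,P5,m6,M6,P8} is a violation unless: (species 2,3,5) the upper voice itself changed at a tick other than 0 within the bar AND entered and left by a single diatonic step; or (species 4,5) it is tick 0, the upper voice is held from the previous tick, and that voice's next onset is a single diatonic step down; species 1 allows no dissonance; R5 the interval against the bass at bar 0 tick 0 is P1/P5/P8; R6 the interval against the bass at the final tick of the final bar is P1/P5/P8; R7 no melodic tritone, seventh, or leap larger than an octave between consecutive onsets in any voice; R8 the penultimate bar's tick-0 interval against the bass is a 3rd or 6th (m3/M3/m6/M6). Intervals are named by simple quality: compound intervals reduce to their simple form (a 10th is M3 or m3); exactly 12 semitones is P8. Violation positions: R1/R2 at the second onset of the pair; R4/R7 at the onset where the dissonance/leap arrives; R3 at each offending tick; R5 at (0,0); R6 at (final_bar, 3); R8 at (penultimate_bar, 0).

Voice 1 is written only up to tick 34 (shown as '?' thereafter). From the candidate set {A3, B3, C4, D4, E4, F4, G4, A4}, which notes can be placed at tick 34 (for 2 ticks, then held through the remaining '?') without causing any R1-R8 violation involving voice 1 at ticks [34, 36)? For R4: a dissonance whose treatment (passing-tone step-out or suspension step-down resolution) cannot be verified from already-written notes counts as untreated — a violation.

{A3, A4, C4, E4, F4}

A3: legal
B3: violates R4,R7
C4: legal
D4: violates R4
E4: legal
F4: legal
G4: violates R4
A4: legal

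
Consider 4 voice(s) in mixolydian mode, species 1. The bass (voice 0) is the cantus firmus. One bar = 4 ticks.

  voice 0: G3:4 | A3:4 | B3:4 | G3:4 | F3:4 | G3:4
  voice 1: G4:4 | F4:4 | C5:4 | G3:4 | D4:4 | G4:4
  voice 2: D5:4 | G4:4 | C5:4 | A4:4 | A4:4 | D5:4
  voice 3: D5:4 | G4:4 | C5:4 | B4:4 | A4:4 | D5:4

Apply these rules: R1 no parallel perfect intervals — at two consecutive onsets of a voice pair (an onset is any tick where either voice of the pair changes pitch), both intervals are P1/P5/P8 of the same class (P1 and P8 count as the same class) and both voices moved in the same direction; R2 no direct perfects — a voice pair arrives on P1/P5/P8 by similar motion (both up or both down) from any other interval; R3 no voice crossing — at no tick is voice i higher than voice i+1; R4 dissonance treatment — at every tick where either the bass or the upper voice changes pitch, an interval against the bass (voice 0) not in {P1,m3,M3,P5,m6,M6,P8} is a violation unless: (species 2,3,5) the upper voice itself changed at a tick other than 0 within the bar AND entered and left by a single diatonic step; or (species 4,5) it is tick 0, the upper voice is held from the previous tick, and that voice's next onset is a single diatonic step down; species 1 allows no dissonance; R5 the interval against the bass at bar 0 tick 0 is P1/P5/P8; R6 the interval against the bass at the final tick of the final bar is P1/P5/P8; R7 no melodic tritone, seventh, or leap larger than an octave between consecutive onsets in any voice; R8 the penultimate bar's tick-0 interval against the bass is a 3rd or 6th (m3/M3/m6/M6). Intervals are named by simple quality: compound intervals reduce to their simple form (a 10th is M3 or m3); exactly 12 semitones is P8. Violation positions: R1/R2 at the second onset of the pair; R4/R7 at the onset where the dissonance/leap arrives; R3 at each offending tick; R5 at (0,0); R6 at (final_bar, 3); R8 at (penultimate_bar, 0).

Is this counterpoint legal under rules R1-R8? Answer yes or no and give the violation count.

No (18 violations)

bar 0: v0=G3 v1=G4 v2=D5 v3=D5 (P5)
bar 1: v0=A3 v1=F4 v2=G4 v3=G4 (m7)
bar 2: v0=B3 v1=C5 v2=C5 v3=C5 (m2)
bar 3: v0=G3 v1=G3 v2=A4 v3=B4 (M3)
bar 4: v0=F3 v1=D4 v2=A4 v3=A4 (M3)
bar 5: v0=G3 v1=G4 v2=D5 v3=D5 (P5)
  R1 @ bar1.0: D5/D5 P1 -> G4/G4 P1 similar
  R4 @ bar1.0: A3/G4 m7 untreated
  R4 @ bar1.0: A3/G4 m7 untreated
  R1 @ bar2.0: G4/G4 P1 -> C5/C5 P1 similar
  R2 @ bar2.0: F4/G4 M2 -> C5/C5 P1 similar
  R2 @ bar2.0: F4/G4 M2 -> C5/C5 P1 similar
  R4 @ bar2.0: B3/C5 m2 untreated
  R4 @ bar2.0: B3/C5 m2 untreated
  R4 @ bar2.0: B3/C5 m2 untreated
  R2 @ bar3.0: B3/C5 m2 -> G3/G3 P1 similar
  R4 @ bar3.0: G3/A4 M2 untreated
  R7 @ bar3.0: C5->G3 leap 17st
  R1 @ bar5.0: D4/A4 P5 -> G4/D5 P5 similar
  R1 @ bar5.0: D4/A4 P5 -> G4/D5 P5 similar
  R1 @ bar5.0: A4/A4 P1 -> D5/D5 P1 similar
  R2 @ bar5.0: F3/D4 M6 -> G3/G4 P8 similar
  R2 @ bar5.0: F3/A4 M3 -> G3/D5 P5 similar
  R2 @ bar5.0: F3/A4 M3 -> G3/D5 P5 similar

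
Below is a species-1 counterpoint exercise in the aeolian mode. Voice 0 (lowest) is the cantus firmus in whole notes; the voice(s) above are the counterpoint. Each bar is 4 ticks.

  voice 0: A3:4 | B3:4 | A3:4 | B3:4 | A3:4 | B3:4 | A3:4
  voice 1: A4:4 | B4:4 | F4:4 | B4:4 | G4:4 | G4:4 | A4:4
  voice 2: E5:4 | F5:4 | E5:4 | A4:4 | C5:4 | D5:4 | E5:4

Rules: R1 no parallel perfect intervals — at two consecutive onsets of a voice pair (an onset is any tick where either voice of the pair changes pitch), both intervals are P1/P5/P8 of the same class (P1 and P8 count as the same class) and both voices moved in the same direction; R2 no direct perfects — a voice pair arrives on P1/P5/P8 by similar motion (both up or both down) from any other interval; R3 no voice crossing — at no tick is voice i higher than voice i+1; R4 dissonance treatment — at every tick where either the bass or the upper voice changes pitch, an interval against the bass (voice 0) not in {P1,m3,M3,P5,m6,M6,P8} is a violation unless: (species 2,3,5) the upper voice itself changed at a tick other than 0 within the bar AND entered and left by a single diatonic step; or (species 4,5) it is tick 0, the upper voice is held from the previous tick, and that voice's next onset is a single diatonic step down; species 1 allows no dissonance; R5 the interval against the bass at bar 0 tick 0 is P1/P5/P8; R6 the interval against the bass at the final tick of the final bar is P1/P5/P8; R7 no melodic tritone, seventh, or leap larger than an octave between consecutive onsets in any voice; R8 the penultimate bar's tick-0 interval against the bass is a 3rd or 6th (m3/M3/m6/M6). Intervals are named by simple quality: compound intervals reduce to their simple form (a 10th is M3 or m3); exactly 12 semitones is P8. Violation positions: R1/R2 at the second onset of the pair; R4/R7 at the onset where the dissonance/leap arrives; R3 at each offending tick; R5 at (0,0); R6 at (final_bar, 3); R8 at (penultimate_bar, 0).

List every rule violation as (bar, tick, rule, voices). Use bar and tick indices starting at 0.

(1, 0, R1, (0, 1))
(1, 0, R4, (0, 2))
(2, 0, R2, (0, 2))
(2, 0, R7, (1,))
(3, 0, R2, (0, 1))
(3, 0, R3, (1, 2))
(3, 0, R4, (0, 2))
(3, 0, R7, (1,))
(3, 1, R3, (1, 2))
(3, 2, R3, (1, 2))
(3, 3, R3, (1, 2))
(4, 0, R4, (0, 1))
(6, 0, R1, (1, 2))

bar 0: v0=A3 v1=A4 v2=E5 downbeat P5
bar 1: v0=B3 v1=B4 v2=F5 downbeat TT
bar 2: v0=A3 v1=F4 v2=E5 downbeat P5
bar 3: v0=B3 v1=B4 v2=A4 downbeat m7
bar 4: v0=A3 v1=G4 v2=C5 downbeat m3
bar 5: v0=B3 v1=G4 v2=D5 downbeat m3
bar 6: v0=A3 v1=A4 v2=E5 downbeat P5
  -> R1 @ bar 1 tick 0 v(0, 1): A3/A4 P8 -> B3/B4 P8 similar
  -> R4 @ bar 1 tick 0 v(0, 2): B3/F5 TT untreated
  -> R2 @ bar 2 tick 0 v(0, 2): B3/F5 TT -> A3/E5 P5 similar
  -> R7 @ bar 2 tick 0 v(1,): B4->F4 leap 6st
  -> R2 @ bar 3 tick 0 v(0, 1): A3/F4 m6 -> B3/B4 P8 similar
  -> R3 @ bar 3 tick 0 v(1, 2): B4 above A4
  -> R4 @ bar 3 tick 0 v(0, 2): B3/A4 m7 untreated
  -> R7 @ bar 3 tick 0 v(1,): F4->B4 leap 6st
  -> R3 @ bar 3 tick 1 v(1, 2): B4 above A4
  -> R3 @ bar 3 tick 2 v(1, 2): B4 above A4
  -> R3 @ bar 3 tick 3 v(1, 2): B4 above A4
  -> R4 @ bar 4 tick 0 v(0, 1): A3/G4 m7 untreated
  -> R1 @ bar 6 tick 0 v(1, 2): G4/D5 P5 -> A4/E5 P5 similar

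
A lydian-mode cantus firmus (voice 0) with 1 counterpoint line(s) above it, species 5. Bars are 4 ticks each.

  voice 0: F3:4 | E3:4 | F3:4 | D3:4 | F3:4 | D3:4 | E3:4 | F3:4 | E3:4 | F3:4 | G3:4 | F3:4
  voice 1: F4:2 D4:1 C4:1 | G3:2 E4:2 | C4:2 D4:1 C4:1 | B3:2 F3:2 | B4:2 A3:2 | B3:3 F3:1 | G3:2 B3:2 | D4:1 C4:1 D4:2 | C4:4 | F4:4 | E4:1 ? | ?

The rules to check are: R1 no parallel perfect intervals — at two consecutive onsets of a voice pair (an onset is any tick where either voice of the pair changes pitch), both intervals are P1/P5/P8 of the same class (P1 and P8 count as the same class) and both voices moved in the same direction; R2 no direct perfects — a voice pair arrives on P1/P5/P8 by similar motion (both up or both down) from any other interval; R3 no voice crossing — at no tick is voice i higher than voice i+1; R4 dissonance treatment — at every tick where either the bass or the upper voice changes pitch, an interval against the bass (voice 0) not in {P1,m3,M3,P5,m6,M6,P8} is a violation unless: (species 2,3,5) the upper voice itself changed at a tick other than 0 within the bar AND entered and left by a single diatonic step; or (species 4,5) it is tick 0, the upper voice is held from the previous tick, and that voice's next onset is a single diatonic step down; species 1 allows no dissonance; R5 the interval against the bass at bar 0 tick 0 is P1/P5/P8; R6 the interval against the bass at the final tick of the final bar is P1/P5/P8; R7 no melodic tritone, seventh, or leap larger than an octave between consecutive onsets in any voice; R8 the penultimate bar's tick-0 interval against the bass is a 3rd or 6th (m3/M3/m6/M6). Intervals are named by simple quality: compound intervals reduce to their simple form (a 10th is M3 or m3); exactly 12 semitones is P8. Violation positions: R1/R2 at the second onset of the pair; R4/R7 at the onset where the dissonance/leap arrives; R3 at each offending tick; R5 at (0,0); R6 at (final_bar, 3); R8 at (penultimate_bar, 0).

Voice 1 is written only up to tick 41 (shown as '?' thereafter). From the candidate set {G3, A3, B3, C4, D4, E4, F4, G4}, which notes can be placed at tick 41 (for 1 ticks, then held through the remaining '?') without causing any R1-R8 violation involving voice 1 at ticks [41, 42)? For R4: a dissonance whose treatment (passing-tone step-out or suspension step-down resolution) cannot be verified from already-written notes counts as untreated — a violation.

{B3, D4, E4, G3, G4}

G3: legal
A3: violates R4
B3: legal
C4: violates R4
D4: legal
E4: legal
F4: violates R4
G4: legal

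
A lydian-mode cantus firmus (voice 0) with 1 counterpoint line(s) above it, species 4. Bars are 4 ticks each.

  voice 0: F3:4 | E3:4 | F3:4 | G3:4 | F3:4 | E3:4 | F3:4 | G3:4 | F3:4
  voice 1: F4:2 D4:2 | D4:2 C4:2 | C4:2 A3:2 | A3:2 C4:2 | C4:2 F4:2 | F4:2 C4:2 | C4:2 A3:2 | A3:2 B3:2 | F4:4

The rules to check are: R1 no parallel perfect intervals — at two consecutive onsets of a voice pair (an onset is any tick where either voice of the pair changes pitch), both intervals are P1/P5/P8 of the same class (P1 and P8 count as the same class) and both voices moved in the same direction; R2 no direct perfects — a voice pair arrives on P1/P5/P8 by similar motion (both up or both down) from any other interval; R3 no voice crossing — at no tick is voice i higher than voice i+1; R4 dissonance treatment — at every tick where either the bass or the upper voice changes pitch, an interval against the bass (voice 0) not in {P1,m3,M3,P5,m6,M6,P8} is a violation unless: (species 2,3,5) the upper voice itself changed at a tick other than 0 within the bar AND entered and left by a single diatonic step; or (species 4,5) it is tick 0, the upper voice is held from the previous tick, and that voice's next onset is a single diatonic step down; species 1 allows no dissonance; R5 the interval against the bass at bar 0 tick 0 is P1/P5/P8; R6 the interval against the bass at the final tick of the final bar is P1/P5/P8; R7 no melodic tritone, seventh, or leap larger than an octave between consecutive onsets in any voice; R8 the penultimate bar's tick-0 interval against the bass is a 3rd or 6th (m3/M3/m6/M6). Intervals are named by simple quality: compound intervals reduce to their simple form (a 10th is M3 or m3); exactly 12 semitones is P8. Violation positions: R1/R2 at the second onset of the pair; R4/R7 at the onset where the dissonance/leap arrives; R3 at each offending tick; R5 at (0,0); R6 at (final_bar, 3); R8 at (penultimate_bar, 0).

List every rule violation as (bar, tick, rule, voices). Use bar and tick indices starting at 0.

bar 0: v0=F3 v1=F4 downbeat P8
bar 1: v0=E3 v1=D4 downbeat m7
bar 2: v0=F3 v1=C4 downbeat P5
bar 3: v0=G3 v1=A3 downbeat M2
bar 4: v0=F3 v1=C4 downbeat P5
bar 5: v0=E3 v1=F4 downbeat m2
bar 6: v0=F3 v1=C4 downbeat P5
bar 7: v0=G3 v1=A3 downbeat M2
bar 8: v0=F3 v1=F4 downbeat P8
  -> R4 @ bar 3 tick 0 v(0, 1): G3/A3 M2 untreated
  -> R4 @ bar 3 tick 2 v(0, 1): G3/C4 P4 untreated
  -> R4 @ bar 5 tick 0 v(0, 1): E3/F4 m2 untreated
  -> R4 @ bar 7 tick 0 v(0, 1): G3/A3 M2 untreated
  -> R8 @ bar 7 tick 0 v(0, 1): penult M2 not 3rd/6th
  -> R7 @ bar 8 tick 0 v(1,): B3->F4 leap 6st

(3, 0, R4, (0, 1))
(3, 2, R4, (0, 1))
(5, 0, R4, (0, 1))
(7, 0, R4, (0, 1))
(7, 0, R8, (0, 1))
(8, 0, R7, (1,))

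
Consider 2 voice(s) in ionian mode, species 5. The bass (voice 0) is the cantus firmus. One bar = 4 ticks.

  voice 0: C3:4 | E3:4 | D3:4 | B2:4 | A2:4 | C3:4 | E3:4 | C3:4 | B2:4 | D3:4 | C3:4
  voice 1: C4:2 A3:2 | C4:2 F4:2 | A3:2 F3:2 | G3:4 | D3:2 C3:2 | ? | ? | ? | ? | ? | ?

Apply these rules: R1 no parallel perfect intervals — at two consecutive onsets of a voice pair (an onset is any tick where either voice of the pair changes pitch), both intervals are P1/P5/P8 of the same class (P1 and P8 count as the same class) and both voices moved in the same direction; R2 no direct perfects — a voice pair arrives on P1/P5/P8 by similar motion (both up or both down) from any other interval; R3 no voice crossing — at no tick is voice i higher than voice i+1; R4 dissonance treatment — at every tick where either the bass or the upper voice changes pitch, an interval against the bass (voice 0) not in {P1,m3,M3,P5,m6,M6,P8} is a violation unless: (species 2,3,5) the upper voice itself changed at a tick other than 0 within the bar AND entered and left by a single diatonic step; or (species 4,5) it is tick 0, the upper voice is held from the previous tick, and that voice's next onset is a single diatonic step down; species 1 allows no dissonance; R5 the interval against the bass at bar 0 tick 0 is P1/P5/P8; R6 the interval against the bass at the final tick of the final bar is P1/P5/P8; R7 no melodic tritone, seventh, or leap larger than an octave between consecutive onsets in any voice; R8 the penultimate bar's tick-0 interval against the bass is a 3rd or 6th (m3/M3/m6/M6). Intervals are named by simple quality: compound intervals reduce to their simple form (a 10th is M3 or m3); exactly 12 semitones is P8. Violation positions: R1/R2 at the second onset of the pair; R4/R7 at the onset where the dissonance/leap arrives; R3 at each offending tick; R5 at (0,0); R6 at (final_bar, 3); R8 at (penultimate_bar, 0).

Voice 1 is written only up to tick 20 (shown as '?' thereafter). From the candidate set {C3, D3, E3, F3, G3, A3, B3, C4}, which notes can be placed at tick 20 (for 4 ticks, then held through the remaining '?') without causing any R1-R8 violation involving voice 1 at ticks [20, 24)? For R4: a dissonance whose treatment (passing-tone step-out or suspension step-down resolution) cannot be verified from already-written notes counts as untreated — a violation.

C3: legal
D3: violates R4
E3: legal
F3: violates R4
G3: violates R2
A3: legal
B3: violates R4,R7
C4: violates R2

{A3, C3, E3}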